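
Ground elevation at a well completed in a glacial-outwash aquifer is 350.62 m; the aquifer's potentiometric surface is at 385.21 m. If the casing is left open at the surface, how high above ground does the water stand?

≈ 34.59 m above ground

Water rises to the potentiometric surface, so the rise above ground = 385.21 − 350.62 = 34.59 m.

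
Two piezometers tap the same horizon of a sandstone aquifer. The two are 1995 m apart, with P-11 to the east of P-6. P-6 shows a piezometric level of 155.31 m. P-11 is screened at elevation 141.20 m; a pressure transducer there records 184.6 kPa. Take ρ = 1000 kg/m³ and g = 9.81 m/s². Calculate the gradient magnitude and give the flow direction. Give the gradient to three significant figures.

i ≈ 0.00236; groundwater flows toward the west

Total head at P-6: h = 155.31 m (water level in the piezometer is the total head).
Pressure head at P-11: ψ = P/(ρg) = 184.6×1000 / (1000 × 9.81) = 18.82 m.
Total head at P-11: h = z + ψ = 141.20 + 18.82 = 160.02 m.
Head difference: h(P-6) − h(P-11) = 155.31 − 160.02 = -4.71 m.
Hydraulic gradient: i = |Δh| / L = 4.71 / 1995 = 0.00236.
Flow is from higher to lower head: from P-11 toward P-6, i.e. toward the west.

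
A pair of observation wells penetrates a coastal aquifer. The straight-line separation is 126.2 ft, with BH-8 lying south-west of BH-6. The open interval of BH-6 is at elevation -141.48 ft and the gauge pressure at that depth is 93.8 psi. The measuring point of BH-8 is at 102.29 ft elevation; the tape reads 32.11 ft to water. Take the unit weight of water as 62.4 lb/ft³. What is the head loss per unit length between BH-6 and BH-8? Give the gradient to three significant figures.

Pressure head at BH-6: ψ = 144·P/γ = 144 × 93.8 / 62.4 = 216.46 ft.
Total head at BH-6: h = z + ψ = -141.48 + 216.46 = 74.98 ft.
Total head at BH-8: h = 102.29 − 32.11 = 70.18 ft.
Head difference: h(BH-6) − h(BH-8) = 74.98 − 70.18 = 4.80 ft.
Hydraulic gradient: i = |Δh| / L = 4.80 / 126.2 = 0.0380.

i ≈ 0.0380 ft/ft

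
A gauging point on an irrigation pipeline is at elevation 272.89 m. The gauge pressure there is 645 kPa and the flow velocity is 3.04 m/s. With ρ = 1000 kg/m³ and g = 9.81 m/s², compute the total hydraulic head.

h ≈ 339.11 m

Pressure head ψ = P/(ρg) = 645×1000 / (1000 × 9.81) = 65.75 m.
Velocity head = v²/(2g) = 3.04² / (2 × 9.81) = 0.471 m.
h = z + ψ + v²/(2g) = 272.89 + 65.75 + 0.471 = 339.11 m.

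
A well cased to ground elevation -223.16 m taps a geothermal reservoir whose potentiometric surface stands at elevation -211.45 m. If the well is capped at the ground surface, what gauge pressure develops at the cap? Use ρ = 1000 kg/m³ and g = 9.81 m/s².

P ≈ 115 kPa

Head above the cap: Δh = -211.45 − (-223.16) = 11.71 m.
P = ρgΔh = 1000 × 9.81 × 11.71 = 114875 Pa ≈ 115 kPa.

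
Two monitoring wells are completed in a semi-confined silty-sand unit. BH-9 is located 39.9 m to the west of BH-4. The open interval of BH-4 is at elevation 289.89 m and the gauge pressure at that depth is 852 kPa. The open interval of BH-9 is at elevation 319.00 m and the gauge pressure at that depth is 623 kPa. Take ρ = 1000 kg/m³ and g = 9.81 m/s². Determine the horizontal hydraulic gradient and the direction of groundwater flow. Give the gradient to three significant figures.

Pressure head at BH-4: ψ = P/(ρg) = 852×1000 / (1000 × 9.81) = 86.85 m.
Total head at BH-4: h = z + ψ = 289.89 + 86.85 = 376.74 m.
Pressure head at BH-9: ψ = P/(ρg) = 623×1000 / (1000 × 9.81) = 63.51 m.
Total head at BH-9: h = z + ψ = 319.00 + 63.51 = 382.51 m.
Head difference: h(BH-4) − h(BH-9) = 376.74 − 382.51 = -5.77 m.
Hydraulic gradient: i = |Δh| / L = 5.77 / 39.9 = 0.145.
Flow is from higher to lower head: from BH-9 toward BH-4, i.e. toward the east.

i ≈ 0.145; groundwater flows toward the east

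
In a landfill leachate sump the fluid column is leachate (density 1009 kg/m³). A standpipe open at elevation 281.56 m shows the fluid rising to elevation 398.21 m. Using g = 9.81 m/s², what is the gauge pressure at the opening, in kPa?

Pressure head ψ = h − z = 398.21 − 281.56 = 116.65 m.
P = ρgψ = 1009 × 9.81 × 116.65 = 1154636 Pa ≈ 1150 kPa.

P ≈ 1150 kPa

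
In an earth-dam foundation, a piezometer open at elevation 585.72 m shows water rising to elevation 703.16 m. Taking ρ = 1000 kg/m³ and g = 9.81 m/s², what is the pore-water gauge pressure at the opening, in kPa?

P ≈ 1150 kPa

Pressure head ψ = h − z = 703.16 − 585.72 = 117.44 m.
P = ρgψ = 1000 × 9.81 × 117.44 = 1152086 Pa ≈ 1150 kPa.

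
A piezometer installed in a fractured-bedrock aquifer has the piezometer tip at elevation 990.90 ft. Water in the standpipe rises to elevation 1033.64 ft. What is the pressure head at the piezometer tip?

Total head h = 1033.64 ft (the water-surface elevation in the piezometer).
Pressure head ψ = h − z = 1033.64 − 990.90 = 42.74 ft.

ψ ≈ 42.74 ft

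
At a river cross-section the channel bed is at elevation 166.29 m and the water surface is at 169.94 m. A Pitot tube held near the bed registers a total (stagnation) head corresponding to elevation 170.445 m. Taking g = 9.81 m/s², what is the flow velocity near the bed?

Near the bed, under hydrostatic conditions, the piezometric head (z + ψ) equals the free-surface elevation, 169.94 m.
Velocity head = total − piezometric = 170.445 − 169.94 = 0.505 m.
v = √(2g·h_v) = √(2 × 9.81 × 0.505) = 3.15 m/s.

v ≈ 3.15 m/s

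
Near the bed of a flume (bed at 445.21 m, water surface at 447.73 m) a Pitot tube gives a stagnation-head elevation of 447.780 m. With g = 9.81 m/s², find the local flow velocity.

v ≈ 0.990 m/s

Near the bed, under hydrostatic conditions, the piezometric head (z + ψ) equals the free-surface elevation, 447.73 m.
Velocity head = total − piezometric = 447.780 − 447.73 = 0.050 m.
v = √(2g·h_v) = √(2 × 9.81 × 0.050) = 0.990 m/s.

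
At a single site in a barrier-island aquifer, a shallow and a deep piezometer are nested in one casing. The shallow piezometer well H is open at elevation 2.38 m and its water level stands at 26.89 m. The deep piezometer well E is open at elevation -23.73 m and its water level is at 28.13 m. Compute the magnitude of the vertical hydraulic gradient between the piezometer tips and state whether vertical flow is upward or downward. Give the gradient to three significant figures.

|i_v| ≈ 0.0475; vertical flow is upward

Total head at well H: h = 26.89 m (water level in the standpipe).
Total head at well E: h = 28.13 m.
Δh = h(well H) − h(well E) = 26.89 − 28.13 = -1.24 m.
Vertical separation Δz = 2.38 − (-23.73) = 26.11 m.
|i_v| = |Δh| / Δz = 1.24 / 26.11 = 0.0475.
Head is higher in the deep piezometer, so vertical flow is upward (discharge condition).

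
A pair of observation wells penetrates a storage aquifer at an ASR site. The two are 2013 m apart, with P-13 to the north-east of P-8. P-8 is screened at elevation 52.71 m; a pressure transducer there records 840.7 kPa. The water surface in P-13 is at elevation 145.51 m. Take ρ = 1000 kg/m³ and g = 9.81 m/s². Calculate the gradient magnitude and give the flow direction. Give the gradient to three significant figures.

Pressure head at P-8: ψ = P/(ρg) = 840.7×1000 / (1000 × 9.81) = 85.70 m.
Total head at P-8: h = z + ψ = 52.71 + 85.70 = 138.41 m.
Total head at P-13: h = 145.51 m (water level in the piezometer is the total head).
Head difference: h(P-8) − h(P-13) = 138.41 − 145.51 = -7.10 m.
Hydraulic gradient: i = |Δh| / L = 7.10 / 2013 = 0.00353.
Flow is from higher to lower head: from P-13 toward P-8, i.e. toward the south-west.

i ≈ 0.00353; groundwater flows toward the south-west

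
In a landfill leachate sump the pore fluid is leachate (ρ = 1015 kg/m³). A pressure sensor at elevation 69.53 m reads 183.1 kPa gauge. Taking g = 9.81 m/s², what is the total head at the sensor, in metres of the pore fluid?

h ≈ 87.92 m

ψ = P/(ρg) = 183.1×1000 / (1015 × 9.81) = 18.39 m.
h = z + ψ = 69.53 + 18.39 = 87.92 m.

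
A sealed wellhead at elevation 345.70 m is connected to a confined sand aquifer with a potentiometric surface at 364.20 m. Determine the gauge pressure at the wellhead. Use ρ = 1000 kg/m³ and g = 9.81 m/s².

Head above the cap: Δh = 364.20 − 345.70 = 18.50 m.
P = ρgΔh = 1000 × 9.81 × 18.50 = 181485 Pa ≈ 181 kPa.

P ≈ 181 kPa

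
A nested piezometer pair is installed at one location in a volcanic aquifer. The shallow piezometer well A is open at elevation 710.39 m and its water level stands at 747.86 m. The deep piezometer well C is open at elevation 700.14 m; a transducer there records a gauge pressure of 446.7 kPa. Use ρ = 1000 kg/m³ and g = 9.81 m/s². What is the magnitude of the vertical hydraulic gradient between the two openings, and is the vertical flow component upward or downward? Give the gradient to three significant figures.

|i_v| ≈ 0.213; vertical flow is downward

Total head at well A: h = 747.86 m (water level in the standpipe).
Pressure head at well C: ψ = P/(ρg) = 446.7×1000 / (1000 × 9.81) = 45.54 m.
Total head at well C: h = z + ψ = 700.14 + 45.54 = 745.68 m.
Δh = h(well A) − h(well C) = 747.86 − 745.68 = 2.18 m.
Vertical separation Δz = 710.39 − 700.14 = 10.25 m.
|i_v| = |Δh| / Δz = 2.18 / 10.25 = 0.213.
Head is higher in the shallow piezometer, so vertical flow is downward (recharge condition).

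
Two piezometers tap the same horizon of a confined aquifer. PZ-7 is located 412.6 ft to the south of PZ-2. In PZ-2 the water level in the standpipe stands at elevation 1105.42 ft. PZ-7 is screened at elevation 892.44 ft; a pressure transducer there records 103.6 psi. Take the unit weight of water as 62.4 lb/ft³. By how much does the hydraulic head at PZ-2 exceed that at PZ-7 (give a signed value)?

Total head at PZ-2: h = 1105.42 ft (water level in the piezometer is the total head).
Pressure head at PZ-7: ψ = 144·P/γ = 144 × 103.6 / 62.4 = 239.08 ft.
Total head at PZ-7: h = z + ψ = 892.44 + 239.08 = 1131.52 ft.
Head difference: h(PZ-2) − h(PZ-7) = 1105.42 − 1131.52 = -26.10 ft.

Δh ≈ -26.10 ft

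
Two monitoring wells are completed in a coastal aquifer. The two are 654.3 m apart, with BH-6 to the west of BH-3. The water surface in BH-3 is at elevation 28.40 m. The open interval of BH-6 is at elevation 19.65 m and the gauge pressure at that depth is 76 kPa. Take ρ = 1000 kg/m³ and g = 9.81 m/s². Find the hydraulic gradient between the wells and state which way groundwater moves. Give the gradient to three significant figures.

Total head at BH-3: h = 28.40 m (water level in the piezometer is the total head).
Pressure head at BH-6: ψ = P/(ρg) = 76×1000 / (1000 × 9.81) = 7.75 m.
Total head at BH-6: h = z + ψ = 19.65 + 7.75 = 27.40 m.
Head difference: h(BH-3) − h(BH-6) = 28.40 − 27.40 = 1.00 m.
Hydraulic gradient: i = |Δh| / L = 1.00 / 654.3 = 0.00153.
Flow is from higher to lower head: from BH-3 toward BH-6, i.e. toward the west.

i ≈ 0.00153; groundwater flows toward the west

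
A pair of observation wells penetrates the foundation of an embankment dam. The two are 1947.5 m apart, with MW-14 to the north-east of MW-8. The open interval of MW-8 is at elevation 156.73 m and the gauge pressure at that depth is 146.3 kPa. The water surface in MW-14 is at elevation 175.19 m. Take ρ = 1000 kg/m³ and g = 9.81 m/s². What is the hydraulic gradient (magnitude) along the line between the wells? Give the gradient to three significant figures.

i ≈ 0.00182

Pressure head at MW-8: ψ = P/(ρg) = 146.3×1000 / (1000 × 9.81) = 14.91 m.
Total head at MW-8: h = z + ψ = 156.73 + 14.91 = 171.64 m.
Total head at MW-14: h = 175.19 m (water level in the piezometer is the total head).
Head difference: h(MW-8) − h(MW-14) = 171.64 − 175.19 = -3.55 m.
Hydraulic gradient: i = |Δh| / L = 3.55 / 1947.5 = 0.00182.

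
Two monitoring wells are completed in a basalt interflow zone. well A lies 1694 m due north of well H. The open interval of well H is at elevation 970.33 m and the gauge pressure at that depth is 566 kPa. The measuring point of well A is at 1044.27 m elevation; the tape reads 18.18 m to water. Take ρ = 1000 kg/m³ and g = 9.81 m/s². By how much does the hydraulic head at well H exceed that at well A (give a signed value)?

Pressure head at well H: ψ = P/(ρg) = 566×1000 / (1000 × 9.81) = 57.70 m.
Total head at well H: h = z + ψ = 970.33 + 57.70 = 1028.03 m.
Total head at well A: h = 1044.27 − 18.18 = 1026.09 m.
Head difference: h(well H) − h(well A) = 1028.03 − 1026.09 = 1.94 m.

Δh ≈ 1.94 m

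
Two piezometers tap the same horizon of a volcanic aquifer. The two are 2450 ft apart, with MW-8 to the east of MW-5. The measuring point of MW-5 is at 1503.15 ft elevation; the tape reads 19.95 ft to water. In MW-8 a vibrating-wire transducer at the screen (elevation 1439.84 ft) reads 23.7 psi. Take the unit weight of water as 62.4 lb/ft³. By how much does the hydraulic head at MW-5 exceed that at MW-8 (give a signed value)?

Total head at MW-5: h = 1503.15 − 19.95 = 1483.20 ft.
Pressure head at MW-8: ψ = 144·P/γ = 144 × 23.7 / 62.4 = 54.69 ft.
Total head at MW-8: h = z + ψ = 1439.84 + 54.69 = 1494.53 ft.
Head difference: h(MW-5) − h(MW-8) = 1483.20 − 1494.53 = -11.33 ft.

Δh ≈ -11.33 ft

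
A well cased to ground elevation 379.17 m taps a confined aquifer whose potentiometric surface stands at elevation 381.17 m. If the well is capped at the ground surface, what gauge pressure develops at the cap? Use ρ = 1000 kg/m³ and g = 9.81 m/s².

P ≈ 19.6 kPa

Head above the cap: Δh = 381.17 − 379.17 = 2.00 m.
P = ρgΔh = 1000 × 9.81 × 2.00 = 19620 Pa ≈ 19.6 kPa.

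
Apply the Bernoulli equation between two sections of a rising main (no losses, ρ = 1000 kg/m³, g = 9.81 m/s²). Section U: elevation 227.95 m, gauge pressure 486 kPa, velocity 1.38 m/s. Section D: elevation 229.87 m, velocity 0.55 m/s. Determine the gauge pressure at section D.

P₂ ≈ 468 kPa

Pressure head at U: ψ₁ = P₁/(ρg) = 486×1000 / (1000 × 9.81) = 49.54 m.
Velocity heads: v₁²/2g = 1.38²/19.62 = 0.097 m; v₂²/2g = 0.55²/19.62 = 0.015 m.
Total head H = z₁ + ψ₁ + v₁²/2g = 227.95 + 49.54 + 0.097 = 277.59 m.
ψ₂ = H − z₂ − v₂²/2g = 277.59 − 229.87 − 0.015 = 47.70 m.
P₂ = ρgψ₂ = 1000 × 9.81 × 47.70 ≈ 468 kPa.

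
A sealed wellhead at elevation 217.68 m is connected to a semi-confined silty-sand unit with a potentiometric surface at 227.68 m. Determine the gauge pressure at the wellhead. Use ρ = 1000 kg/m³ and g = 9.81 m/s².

Head above the cap: Δh = 227.68 − 217.68 = 10.00 m.
P = ρgΔh = 1000 × 9.81 × 10.00 = 98100 Pa ≈ 98.1 kPa.

P ≈ 98.1 kPa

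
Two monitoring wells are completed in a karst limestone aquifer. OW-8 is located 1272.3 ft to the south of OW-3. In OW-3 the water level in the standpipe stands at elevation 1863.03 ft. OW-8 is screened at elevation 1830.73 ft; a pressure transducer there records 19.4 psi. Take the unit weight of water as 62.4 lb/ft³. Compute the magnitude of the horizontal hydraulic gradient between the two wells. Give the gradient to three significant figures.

i ≈ 0.00980

Total head at OW-3: h = 1863.03 ft (water level in the piezometer is the total head).
Pressure head at OW-8: ψ = 144·P/γ = 144 × 19.4 / 62.4 = 44.77 ft.
Total head at OW-8: h = z + ψ = 1830.73 + 44.77 = 1875.50 ft.
Head difference: h(OW-3) − h(OW-8) = 1863.03 − 1875.50 = -12.47 ft.
Hydraulic gradient: i = |Δh| / L = 12.47 / 1272.3 = 0.00980.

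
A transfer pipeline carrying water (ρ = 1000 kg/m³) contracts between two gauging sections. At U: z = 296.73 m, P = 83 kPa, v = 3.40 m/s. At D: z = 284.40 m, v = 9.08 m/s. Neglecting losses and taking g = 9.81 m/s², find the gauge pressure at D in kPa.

P₂ ≈ 169 kPa

Pressure head at U: ψ₁ = P₁/(ρg) = 83×1000 / (1000 × 9.81) = 8.46 m.
Velocity heads: v₁²/2g = 3.40²/19.62 = 0.589 m; v₂²/2g = 9.08²/19.62 = 4.202 m.
Total head H = z₁ + ψ₁ + v₁²/2g = 296.73 + 8.46 + 0.589 = 305.78 m.
ψ₂ = H − z₂ − v₂²/2g = 305.78 − 284.40 − 4.202 = 17.18 m.
P₂ = ρgψ₂ = 1000 × 9.81 × 17.18 ≈ 169 kPa.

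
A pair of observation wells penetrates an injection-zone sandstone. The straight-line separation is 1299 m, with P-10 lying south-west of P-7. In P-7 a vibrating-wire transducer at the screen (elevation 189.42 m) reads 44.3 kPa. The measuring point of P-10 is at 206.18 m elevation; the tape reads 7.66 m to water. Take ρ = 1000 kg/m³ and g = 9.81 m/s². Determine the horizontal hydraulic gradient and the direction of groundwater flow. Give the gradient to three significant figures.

i ≈ 0.00353; groundwater flows toward the north-east

Pressure head at P-7: ψ = P/(ρg) = 44.3×1000 / (1000 × 9.81) = 4.52 m.
Total head at P-7: h = z + ψ = 189.42 + 4.52 = 193.94 m.
Total head at P-10: h = 206.18 − 7.66 = 198.52 m.
Head difference: h(P-7) − h(P-10) = 193.94 − 198.52 = -4.58 m.
Hydraulic gradient: i = |Δh| / L = 4.58 / 1299 = 0.00353.
Flow is from higher to lower head: from P-10 toward P-7, i.e. toward the north-east.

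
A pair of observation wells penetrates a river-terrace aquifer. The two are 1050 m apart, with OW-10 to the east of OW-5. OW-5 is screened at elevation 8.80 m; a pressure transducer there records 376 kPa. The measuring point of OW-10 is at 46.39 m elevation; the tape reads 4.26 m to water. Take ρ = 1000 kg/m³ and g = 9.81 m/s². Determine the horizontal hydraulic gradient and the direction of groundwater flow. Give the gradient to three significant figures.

Pressure head at OW-5: ψ = P/(ρg) = 376×1000 / (1000 × 9.81) = 38.33 m.
Total head at OW-5: h = z + ψ = 8.80 + 38.33 = 47.13 m.
Total head at OW-10: h = 46.39 − 4.26 = 42.13 m.
Head difference: h(OW-5) − h(OW-10) = 47.13 − 42.13 = 5.00 m.
Hydraulic gradient: i = |Δh| / L = 5.00 / 1050 = 0.00476.
Flow is from higher to lower head: from OW-5 toward OW-10, i.e. toward the east.

i ≈ 0.00476; groundwater flows toward the east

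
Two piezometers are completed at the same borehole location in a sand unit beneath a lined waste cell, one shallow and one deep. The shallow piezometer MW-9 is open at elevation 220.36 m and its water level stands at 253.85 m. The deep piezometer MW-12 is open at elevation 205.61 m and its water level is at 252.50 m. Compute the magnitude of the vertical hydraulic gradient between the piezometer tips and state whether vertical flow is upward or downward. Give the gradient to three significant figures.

|i_v| ≈ 0.0915; vertical flow is downward

Total head at MW-9: h = 253.85 m (water level in the standpipe).
Total head at MW-12: h = 252.50 m.
Δh = h(MW-9) − h(MW-12) = 253.85 − 252.50 = 1.35 m.
Vertical separation Δz = 220.36 − 205.61 = 14.75 m.
|i_v| = |Δh| / Δz = 1.35 / 14.75 = 0.0915.
Head is higher in the shallow piezometer, so vertical flow is downward (recharge condition).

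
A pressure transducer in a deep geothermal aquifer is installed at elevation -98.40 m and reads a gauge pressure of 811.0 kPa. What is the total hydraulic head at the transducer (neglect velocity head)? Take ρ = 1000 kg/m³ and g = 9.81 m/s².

ψ = P/(ρg) = 811.0×1000 / (1000 × 9.81) = 82.67 m.
h = z + ψ = -98.40 + 82.67 = -15.73 m.

h ≈ -15.73 m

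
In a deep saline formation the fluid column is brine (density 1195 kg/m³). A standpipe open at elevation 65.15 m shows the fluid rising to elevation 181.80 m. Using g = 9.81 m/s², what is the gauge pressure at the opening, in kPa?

P ≈ 1370 kPa

Pressure head ψ = h − z = 181.80 − 65.15 = 116.65 m.
P = ρgψ = 1195 × 9.81 × 116.65 = 1367482 Pa ≈ 1370 kPa.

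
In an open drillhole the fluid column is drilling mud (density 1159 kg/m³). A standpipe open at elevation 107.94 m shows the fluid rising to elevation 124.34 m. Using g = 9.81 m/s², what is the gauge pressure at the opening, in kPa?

P ≈ 186 kPa

Pressure head ψ = h − z = 124.34 − 107.94 = 16.40 m.
P = ρgψ = 1159 × 9.81 × 16.40 = 186465 Pa ≈ 186 kPa.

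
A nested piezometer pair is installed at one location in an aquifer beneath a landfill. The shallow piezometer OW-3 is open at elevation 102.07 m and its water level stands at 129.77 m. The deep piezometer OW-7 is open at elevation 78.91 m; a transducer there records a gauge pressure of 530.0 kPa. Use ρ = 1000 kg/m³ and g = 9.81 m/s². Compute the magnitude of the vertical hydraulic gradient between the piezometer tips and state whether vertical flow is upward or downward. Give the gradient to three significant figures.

Total head at OW-3: h = 129.77 m (water level in the standpipe).
Pressure head at OW-7: ψ = P/(ρg) = 530.0×1000 / (1000 × 9.81) = 54.03 m.
Total head at OW-7: h = z + ψ = 78.91 + 54.03 = 132.94 m.
Δh = h(OW-3) − h(OW-7) = 129.77 − 132.94 = -3.17 m.
Vertical separation Δz = 102.07 − 78.91 = 23.16 m.
|i_v| = |Δh| / Δz = 3.17 / 23.16 = 0.137.
Head is higher in the deep piezometer, so vertical flow is upward (discharge condition).

|i_v| ≈ 0.137; vertical flow is upward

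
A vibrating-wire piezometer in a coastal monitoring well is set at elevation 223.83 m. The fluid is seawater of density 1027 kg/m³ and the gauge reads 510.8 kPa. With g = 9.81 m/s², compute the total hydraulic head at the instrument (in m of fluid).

ψ = P/(ρg) = 510.8×1000 / (1027 × 9.81) = 50.70 m.
h = z + ψ = 223.83 + 50.70 = 274.53 m.

h ≈ 274.53 m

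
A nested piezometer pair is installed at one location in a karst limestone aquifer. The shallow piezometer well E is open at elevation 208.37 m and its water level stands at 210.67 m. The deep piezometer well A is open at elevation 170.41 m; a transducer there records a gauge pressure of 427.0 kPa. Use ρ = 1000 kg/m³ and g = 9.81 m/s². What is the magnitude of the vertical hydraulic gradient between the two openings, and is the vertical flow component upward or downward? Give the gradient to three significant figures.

|i_v| ≈ 0.0861; vertical flow is upward

Total head at well E: h = 210.67 m (water level in the standpipe).
Pressure head at well A: ψ = P/(ρg) = 427.0×1000 / (1000 × 9.81) = 43.53 m.
Total head at well A: h = z + ψ = 170.41 + 43.53 = 213.94 m.
Δh = h(well E) − h(well A) = 210.67 − 213.94 = -3.27 m.
Vertical separation Δz = 208.37 − 170.41 = 37.96 m.
|i_v| = |Δh| / Δz = 3.27 / 37.96 = 0.0861.
Head is higher in the deep piezometer, so vertical flow is upward (discharge condition).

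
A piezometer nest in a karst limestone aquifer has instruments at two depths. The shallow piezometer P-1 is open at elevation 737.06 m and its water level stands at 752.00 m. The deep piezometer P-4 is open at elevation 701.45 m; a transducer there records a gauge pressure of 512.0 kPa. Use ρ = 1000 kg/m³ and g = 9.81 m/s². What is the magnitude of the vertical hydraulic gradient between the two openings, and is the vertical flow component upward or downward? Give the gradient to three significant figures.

Total head at P-1: h = 752.00 m (water level in the standpipe).
Pressure head at P-4: ψ = P/(ρg) = 512.0×1000 / (1000 × 9.81) = 52.19 m.
Total head at P-4: h = z + ψ = 701.45 + 52.19 = 753.64 m.
Δh = h(P-1) − h(P-4) = 752.00 − 753.64 = -1.64 m.
Vertical separation Δz = 737.06 − 701.45 = 35.61 m.
|i_v| = |Δh| / Δz = 1.64 / 35.61 = 0.0461.
Head is higher in the deep piezometer, so vertical flow is upward (discharge condition).

|i_v| ≈ 0.0461; vertical flow is upward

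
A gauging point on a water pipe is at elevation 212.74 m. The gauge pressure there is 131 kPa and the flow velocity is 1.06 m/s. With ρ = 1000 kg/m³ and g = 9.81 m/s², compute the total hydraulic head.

h ≈ 226.15 m

Pressure head ψ = P/(ρg) = 131×1000 / (1000 × 9.81) = 13.35 m.
Velocity head = v²/(2g) = 1.06² / (2 × 9.81) = 0.057 m.
h = z + ψ + v²/(2g) = 212.74 + 13.35 + 0.057 = 226.15 m.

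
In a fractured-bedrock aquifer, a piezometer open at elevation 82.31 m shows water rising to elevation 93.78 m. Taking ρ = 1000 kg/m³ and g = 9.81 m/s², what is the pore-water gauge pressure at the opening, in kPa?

P ≈ 113 kPa

Pressure head ψ = h − z = 93.78 − 82.31 = 11.47 m.
P = ρgψ = 1000 × 9.81 × 11.47 = 112521 Pa ≈ 113 kPa.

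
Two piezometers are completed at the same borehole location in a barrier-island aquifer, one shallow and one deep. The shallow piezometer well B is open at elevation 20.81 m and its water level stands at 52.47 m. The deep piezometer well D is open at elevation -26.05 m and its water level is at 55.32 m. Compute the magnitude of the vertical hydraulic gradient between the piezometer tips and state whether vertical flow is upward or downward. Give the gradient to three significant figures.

|i_v| ≈ 0.0608; vertical flow is upward

Total head at well B: h = 52.47 m (water level in the standpipe).
Total head at well D: h = 55.32 m.
Δh = h(well B) − h(well D) = 52.47 − 55.32 = -2.85 m.
Vertical separation Δz = 20.81 − (-26.05) = 46.86 m.
|i_v| = |Δh| / Δz = 2.85 / 46.86 = 0.0608.
Head is higher in the deep piezometer, so vertical flow is upward (discharge condition).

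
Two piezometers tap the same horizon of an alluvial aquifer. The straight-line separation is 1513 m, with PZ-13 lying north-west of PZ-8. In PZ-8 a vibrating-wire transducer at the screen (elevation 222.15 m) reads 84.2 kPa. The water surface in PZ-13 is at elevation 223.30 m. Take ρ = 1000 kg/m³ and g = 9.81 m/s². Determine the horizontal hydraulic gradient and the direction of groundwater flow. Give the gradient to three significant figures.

i ≈ 0.00491; groundwater flows toward the north-west

Pressure head at PZ-8: ψ = P/(ρg) = 84.2×1000 / (1000 × 9.81) = 8.58 m.
Total head at PZ-8: h = z + ψ = 222.15 + 8.58 = 230.73 m.
Total head at PZ-13: h = 223.30 m (water level in the piezometer is the total head).
Head difference: h(PZ-8) − h(PZ-13) = 230.73 − 223.30 = 7.43 m.
Hydraulic gradient: i = |Δh| / L = 7.43 / 1513 = 0.00491.
Flow is from higher to lower head: from PZ-8 toward PZ-13, i.e. toward the north-west.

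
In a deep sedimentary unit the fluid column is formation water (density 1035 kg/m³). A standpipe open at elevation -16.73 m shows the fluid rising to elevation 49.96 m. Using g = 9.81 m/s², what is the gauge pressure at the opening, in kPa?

P ≈ 677 kPa

Pressure head ψ = h − z = 49.96 − (-16.73) = 66.69 m.
P = ρgψ = 1035 × 9.81 × 66.69 = 677127 Pa ≈ 677 kPa.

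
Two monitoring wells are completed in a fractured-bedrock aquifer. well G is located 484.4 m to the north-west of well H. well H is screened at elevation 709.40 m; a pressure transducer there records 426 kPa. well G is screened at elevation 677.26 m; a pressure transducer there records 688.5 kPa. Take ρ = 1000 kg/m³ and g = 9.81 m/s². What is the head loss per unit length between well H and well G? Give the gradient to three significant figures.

i ≈ 0.0111 m/m

Pressure head at well H: ψ = P/(ρg) = 426×1000 / (1000 × 9.81) = 43.43 m.
Total head at well H: h = z + ψ = 709.40 + 43.43 = 752.83 m.
Pressure head at well G: ψ = P/(ρg) = 688.5×1000 / (1000 × 9.81) = 70.18 m.
Total head at well G: h = z + ψ = 677.26 + 70.18 = 747.44 m.
Head difference: h(well H) − h(well G) = 752.83 − 747.44 = 5.39 m.
Hydraulic gradient: i = |Δh| / L = 5.39 / 484.4 = 0.0111.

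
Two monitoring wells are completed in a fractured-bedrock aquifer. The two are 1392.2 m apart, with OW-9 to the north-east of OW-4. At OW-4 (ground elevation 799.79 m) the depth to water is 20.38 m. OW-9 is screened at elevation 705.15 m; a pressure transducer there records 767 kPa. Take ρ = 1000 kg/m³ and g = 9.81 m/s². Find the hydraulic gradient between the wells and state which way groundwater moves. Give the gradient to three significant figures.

Total head at OW-4: h = 799.79 − 20.38 = 779.41 m.
Pressure head at OW-9: ψ = P/(ρg) = 767×1000 / (1000 × 9.81) = 78.19 m.
Total head at OW-9: h = z + ψ = 705.15 + 78.19 = 783.34 m.
Head difference: h(OW-4) − h(OW-9) = 779.41 − 783.34 = -3.93 m.
Hydraulic gradient: i = |Δh| / L = 3.93 / 1392.2 = 0.00282.
Flow is from higher to lower head: from OW-9 toward OW-4, i.e. toward the south-west.

i ≈ 0.00282; groundwater flows toward the south-west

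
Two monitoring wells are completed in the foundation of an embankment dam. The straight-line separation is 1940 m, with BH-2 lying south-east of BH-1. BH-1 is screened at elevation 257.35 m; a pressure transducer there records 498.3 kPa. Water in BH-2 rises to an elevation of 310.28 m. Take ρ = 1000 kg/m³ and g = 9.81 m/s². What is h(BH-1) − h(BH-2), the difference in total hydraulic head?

Pressure head at BH-1: ψ = P/(ρg) = 498.3×1000 / (1000 × 9.81) = 50.80 m.
Total head at BH-1: h = z + ψ = 257.35 + 50.80 = 308.15 m.
Total head at BH-2: h = 310.28 m (water level in the piezometer is the total head).
Head difference: h(BH-1) − h(BH-2) = 308.15 − 310.28 = -2.13 m.

Δh ≈ -2.13 m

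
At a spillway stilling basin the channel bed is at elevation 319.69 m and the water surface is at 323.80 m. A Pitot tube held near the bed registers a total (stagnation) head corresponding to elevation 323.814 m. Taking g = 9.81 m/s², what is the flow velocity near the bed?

Near the bed, under hydrostatic conditions, the piezometric head (z + ψ) equals the free-surface elevation, 323.80 m.
Velocity head = total − piezometric = 323.814 − 323.80 = 0.014 m.
v = √(2g·h_v) = √(2 × 9.81 × 0.014) = 0.524 m/s.

v ≈ 0.524 m/s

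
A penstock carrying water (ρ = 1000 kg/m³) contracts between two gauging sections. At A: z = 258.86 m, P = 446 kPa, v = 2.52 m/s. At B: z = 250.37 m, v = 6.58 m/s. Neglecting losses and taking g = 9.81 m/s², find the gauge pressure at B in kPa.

Pressure head at A: ψ₁ = P₁/(ρg) = 446×1000 / (1000 × 9.81) = 45.46 m.
Velocity heads: v₁²/2g = 2.52²/19.62 = 0.324 m; v₂²/2g = 6.58²/19.62 = 2.207 m.
Total head H = z₁ + ψ₁ + v₁²/2g = 258.86 + 45.46 + 0.324 = 304.64 m.
ψ₂ = H − z₂ − v₂²/2g = 304.64 − 250.37 − 2.207 = 52.06 m.
P₂ = ρgψ₂ = 1000 × 9.81 × 52.06 ≈ 511 kPa.

P₂ ≈ 511 kPa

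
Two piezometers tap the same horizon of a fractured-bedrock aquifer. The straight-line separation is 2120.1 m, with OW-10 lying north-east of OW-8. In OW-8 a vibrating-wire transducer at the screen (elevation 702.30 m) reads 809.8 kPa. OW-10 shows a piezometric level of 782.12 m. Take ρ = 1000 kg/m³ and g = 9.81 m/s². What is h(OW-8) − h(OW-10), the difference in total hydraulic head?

Pressure head at OW-8: ψ = P/(ρg) = 809.8×1000 / (1000 × 9.81) = 82.55 m.
Total head at OW-8: h = z + ψ = 702.30 + 82.55 = 784.85 m.
Total head at OW-10: h = 782.12 m (water level in the piezometer is the total head).
Head difference: h(OW-8) − h(OW-10) = 784.85 − 782.12 = 2.73 m.

Δh ≈ 2.73 m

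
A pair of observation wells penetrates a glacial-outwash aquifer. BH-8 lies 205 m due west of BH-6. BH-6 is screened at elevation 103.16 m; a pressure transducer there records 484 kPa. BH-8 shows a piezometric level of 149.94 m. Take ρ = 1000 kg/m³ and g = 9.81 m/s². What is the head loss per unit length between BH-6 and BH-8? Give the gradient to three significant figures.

Pressure head at BH-6: ψ = P/(ρg) = 484×1000 / (1000 × 9.81) = 49.34 m.
Total head at BH-6: h = z + ψ = 103.16 + 49.34 = 152.50 m.
Total head at BH-8: h = 149.94 m (water level in the piezometer is the total head).
Head difference: h(BH-6) − h(BH-8) = 152.50 − 149.94 = 2.56 m.
Hydraulic gradient: i = |Δh| / L = 2.56 / 205 = 0.0125.

i ≈ 0.0125 m/m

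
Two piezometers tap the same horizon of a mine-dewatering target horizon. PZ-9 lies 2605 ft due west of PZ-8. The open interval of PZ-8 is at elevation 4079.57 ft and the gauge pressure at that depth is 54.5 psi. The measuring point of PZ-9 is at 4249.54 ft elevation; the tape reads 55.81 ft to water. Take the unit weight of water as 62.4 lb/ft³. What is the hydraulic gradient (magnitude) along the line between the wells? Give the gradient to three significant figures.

i ≈ 0.00446

Pressure head at PZ-8: ψ = 144·P/γ = 144 × 54.5 / 62.4 = 125.77 ft.
Total head at PZ-8: h = z + ψ = 4079.57 + 125.77 = 4205.34 ft.
Total head at PZ-9: h = 4249.54 − 55.81 = 4193.73 ft.
Head difference: h(PZ-8) − h(PZ-9) = 4205.34 − 4193.73 = 11.61 ft.
Hydraulic gradient: i = |Δh| / L = 11.61 / 2605 = 0.00446.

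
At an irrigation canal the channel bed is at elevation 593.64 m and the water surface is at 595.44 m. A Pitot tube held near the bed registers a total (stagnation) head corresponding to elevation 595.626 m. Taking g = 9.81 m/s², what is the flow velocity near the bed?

v ≈ 1.91 m/s

Near the bed, under hydrostatic conditions, the piezometric head (z + ψ) equals the free-surface elevation, 595.44 m.
Velocity head = total − piezometric = 595.626 − 595.44 = 0.186 m.
v = √(2g·h_v) = √(2 × 9.81 × 0.186) = 1.91 m/s.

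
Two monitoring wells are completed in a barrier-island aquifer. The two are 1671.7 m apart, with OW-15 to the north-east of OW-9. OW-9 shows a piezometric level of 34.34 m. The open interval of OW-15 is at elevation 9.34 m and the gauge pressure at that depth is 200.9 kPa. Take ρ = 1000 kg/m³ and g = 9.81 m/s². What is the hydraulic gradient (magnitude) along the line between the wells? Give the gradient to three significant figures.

Total head at OW-9: h = 34.34 m (water level in the piezometer is the total head).
Pressure head at OW-15: ψ = P/(ρg) = 200.9×1000 / (1000 × 9.81) = 20.48 m.
Total head at OW-15: h = z + ψ = 9.34 + 20.48 = 29.82 m.
Head difference: h(OW-9) − h(OW-15) = 34.34 − 29.82 = 4.52 m.
Hydraulic gradient: i = |Δh| / L = 4.52 / 1671.7 = 0.00270.

i ≈ 0.00270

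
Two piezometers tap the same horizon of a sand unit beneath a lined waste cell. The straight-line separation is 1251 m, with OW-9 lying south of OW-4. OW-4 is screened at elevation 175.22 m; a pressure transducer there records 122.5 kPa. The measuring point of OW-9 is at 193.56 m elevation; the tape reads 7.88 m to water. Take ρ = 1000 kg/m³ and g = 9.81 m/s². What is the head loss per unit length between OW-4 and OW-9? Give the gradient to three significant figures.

i ≈ 0.00162 m/m

Pressure head at OW-4: ψ = P/(ρg) = 122.5×1000 / (1000 × 9.81) = 12.49 m.
Total head at OW-4: h = z + ψ = 175.22 + 12.49 = 187.71 m.
Total head at OW-9: h = 193.56 − 7.88 = 185.68 m.
Head difference: h(OW-4) − h(OW-9) = 187.71 − 185.68 = 2.03 m.
Hydraulic gradient: i = |Δh| / L = 2.03 / 1251 = 0.00162.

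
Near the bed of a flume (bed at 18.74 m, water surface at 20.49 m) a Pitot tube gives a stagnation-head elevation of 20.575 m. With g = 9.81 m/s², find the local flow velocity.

Near the bed, under hydrostatic conditions, the piezometric head (z + ψ) equals the free-surface elevation, 20.49 m.
Velocity head = total − piezometric = 20.575 − 20.49 = 0.085 m.
v = √(2g·h_v) = √(2 × 9.81 × 0.085) = 1.29 m/s.

v ≈ 1.29 m/s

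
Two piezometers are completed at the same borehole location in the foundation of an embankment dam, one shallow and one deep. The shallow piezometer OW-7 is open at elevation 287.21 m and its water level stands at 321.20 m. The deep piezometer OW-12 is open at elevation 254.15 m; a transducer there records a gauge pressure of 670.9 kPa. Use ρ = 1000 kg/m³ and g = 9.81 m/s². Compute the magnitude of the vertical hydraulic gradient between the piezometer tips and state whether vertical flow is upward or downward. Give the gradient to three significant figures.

Total head at OW-7: h = 321.20 m (water level in the standpipe).
Pressure head at OW-12: ψ = P/(ρg) = 670.9×1000 / (1000 × 9.81) = 68.39 m.
Total head at OW-12: h = z + ψ = 254.15 + 68.39 = 322.54 m.
Δh = h(OW-7) − h(OW-12) = 321.20 − 322.54 = -1.34 m.
Vertical separation Δz = 287.21 − 254.15 = 33.06 m.
|i_v| = |Δh| / Δz = 1.34 / 33.06 = 0.0405.
Head is higher in the deep piezometer, so vertical flow is upward (discharge condition).

|i_v| ≈ 0.0405; vertical flow is upward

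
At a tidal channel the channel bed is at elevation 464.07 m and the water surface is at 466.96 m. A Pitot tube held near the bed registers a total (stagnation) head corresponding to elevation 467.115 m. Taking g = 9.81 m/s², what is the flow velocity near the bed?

Near the bed, under hydrostatic conditions, the piezometric head (z + ψ) equals the free-surface elevation, 466.96 m.
Velocity head = total − piezometric = 467.115 − 466.96 = 0.155 m.
v = √(2g·h_v) = √(2 × 9.81 × 0.155) = 1.74 m/s.

v ≈ 1.74 m/s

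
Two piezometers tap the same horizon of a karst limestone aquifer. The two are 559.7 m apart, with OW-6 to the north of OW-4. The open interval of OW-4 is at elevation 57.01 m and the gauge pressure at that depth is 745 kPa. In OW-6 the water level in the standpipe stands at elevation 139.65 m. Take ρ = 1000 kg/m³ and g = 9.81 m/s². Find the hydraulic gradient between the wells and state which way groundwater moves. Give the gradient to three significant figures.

i ≈ 0.0120; groundwater flows toward the south

Pressure head at OW-4: ψ = P/(ρg) = 745×1000 / (1000 × 9.81) = 75.94 m.
Total head at OW-4: h = z + ψ = 57.01 + 75.94 = 132.95 m.
Total head at OW-6: h = 139.65 m (water level in the piezometer is the total head).
Head difference: h(OW-4) − h(OW-6) = 132.95 − 139.65 = -6.70 m.
Hydraulic gradient: i = |Δh| / L = 6.70 / 559.7 = 0.0120.
Flow is from higher to lower head: from OW-6 toward OW-4, i.e. toward the south.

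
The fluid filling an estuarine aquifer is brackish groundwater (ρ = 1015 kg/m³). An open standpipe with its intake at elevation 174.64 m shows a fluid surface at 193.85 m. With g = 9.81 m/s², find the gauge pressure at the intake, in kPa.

P ≈ 191 kPa

Pressure head ψ = h − z = 193.85 − 174.64 = 19.21 m.
P = ρgψ = 1015 × 9.81 × 19.21 = 191277 Pa ≈ 191 kPa.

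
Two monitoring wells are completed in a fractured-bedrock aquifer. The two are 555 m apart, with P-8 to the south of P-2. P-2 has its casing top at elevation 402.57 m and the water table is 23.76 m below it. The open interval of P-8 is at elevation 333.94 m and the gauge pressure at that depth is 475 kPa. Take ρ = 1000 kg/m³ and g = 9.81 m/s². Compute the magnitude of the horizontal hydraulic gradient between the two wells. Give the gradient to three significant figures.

i ≈ 0.00640

Total head at P-2: h = 402.57 − 23.76 = 378.81 m.
Pressure head at P-8: ψ = P/(ρg) = 475×1000 / (1000 × 9.81) = 48.42 m.
Total head at P-8: h = z + ψ = 333.94 + 48.42 = 382.36 m.
Head difference: h(P-2) − h(P-8) = 378.81 − 382.36 = -3.55 m.
Hydraulic gradient: i = |Δh| / L = 3.55 / 555 = 0.00640.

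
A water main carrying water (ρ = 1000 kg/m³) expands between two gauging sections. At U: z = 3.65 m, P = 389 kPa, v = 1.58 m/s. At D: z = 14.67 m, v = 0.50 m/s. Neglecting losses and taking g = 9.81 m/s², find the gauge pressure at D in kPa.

P₂ ≈ 282 kPa

Pressure head at U: ψ₁ = P₁/(ρg) = 389×1000 / (1000 × 9.81) = 39.65 m.
Velocity heads: v₁²/2g = 1.58²/19.62 = 0.127 m; v₂²/2g = 0.50²/19.62 = 0.013 m.
Total head H = z₁ + ψ₁ + v₁²/2g = 3.65 + 39.65 + 0.127 = 43.43 m.
ψ₂ = H − z₂ − v₂²/2g = 43.43 − 14.67 − 0.013 = 28.75 m.
P₂ = ρgψ₂ = 1000 × 9.81 × 28.75 ≈ 282 kPa.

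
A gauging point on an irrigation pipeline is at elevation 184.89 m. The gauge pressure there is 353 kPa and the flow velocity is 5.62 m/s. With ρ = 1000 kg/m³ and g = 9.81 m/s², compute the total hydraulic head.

h ≈ 222.48 m

Pressure head ψ = P/(ρg) = 353×1000 / (1000 × 9.81) = 35.98 m.
Velocity head = v²/(2g) = 5.62² / (2 × 9.81) = 1.610 m.
h = z + ψ + v²/(2g) = 184.89 + 35.98 + 1.610 = 222.48 m.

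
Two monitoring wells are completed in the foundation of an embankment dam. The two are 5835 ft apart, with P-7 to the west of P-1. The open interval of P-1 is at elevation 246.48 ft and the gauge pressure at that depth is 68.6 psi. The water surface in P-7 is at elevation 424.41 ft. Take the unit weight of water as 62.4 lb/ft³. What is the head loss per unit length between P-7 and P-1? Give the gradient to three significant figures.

i ≈ 0.00336 ft/ft

Pressure head at P-1: ψ = 144·P/γ = 144 × 68.6 / 62.4 = 158.31 ft.
Total head at P-1: h = z + ψ = 246.48 + 158.31 = 404.79 ft.
Total head at P-7: h = 424.41 ft (water level in the piezometer is the total head).
Head difference: h(P-1) − h(P-7) = 404.79 − 424.41 = -19.62 ft.
Hydraulic gradient: i = |Δh| / L = 19.62 / 5835 = 0.00336.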